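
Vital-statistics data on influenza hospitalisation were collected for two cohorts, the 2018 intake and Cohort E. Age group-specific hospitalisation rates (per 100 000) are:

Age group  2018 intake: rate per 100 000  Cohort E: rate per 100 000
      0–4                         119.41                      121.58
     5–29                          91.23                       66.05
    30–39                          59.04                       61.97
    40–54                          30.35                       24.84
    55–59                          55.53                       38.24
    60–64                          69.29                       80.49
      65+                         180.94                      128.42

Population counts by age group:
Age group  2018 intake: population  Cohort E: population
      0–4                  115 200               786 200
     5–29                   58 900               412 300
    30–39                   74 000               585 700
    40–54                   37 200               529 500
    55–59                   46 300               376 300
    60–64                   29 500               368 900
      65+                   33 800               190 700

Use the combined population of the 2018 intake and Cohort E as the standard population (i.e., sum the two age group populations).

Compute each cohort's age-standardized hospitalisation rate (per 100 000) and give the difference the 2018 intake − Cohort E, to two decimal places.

7.06

Combined standard total = 3 644 500; weights = 0.2473, 0.1293, 0.1810, 0.1555, 0.1160, 0.1093, 0.0616.
The 2018 intake: 0.2473×119.41 + 0.1293×91.23 + 0.1810×59.04 + 0.1555×30.35 + 0.1160×55.53 + 0.1093×69.29 + 0.0616×180.94 = 81.8946 per 100 000.
Cohort E: 0.2473×121.58 + 0.1293×66.05 + 0.1810×61.97 + 0.1555×24.84 + 0.1160×38.24 + 0.1093×80.49 + 0.0616×128.42 = 74.8336 per 100 000.
Difference = 81.8946 − 74.8336 = 7.0610.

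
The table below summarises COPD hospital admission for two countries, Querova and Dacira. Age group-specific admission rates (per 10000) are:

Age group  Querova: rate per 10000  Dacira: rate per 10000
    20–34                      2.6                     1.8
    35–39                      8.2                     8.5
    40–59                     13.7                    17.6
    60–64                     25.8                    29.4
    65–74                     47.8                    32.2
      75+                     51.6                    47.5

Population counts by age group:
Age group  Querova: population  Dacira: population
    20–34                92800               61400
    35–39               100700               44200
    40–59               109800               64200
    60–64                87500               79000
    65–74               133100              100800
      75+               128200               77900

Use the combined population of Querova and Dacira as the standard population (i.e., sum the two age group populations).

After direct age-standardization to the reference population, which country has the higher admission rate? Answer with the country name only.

Querova

Combined standard total = 1079600; weights = 0.1428, 0.1342, 0.1612, 0.1542, 0.2167, 0.1909.
Querova: 0.1428×2.6 + 0.1342×8.2 + 0.1612×13.7 + 0.1542×25.8 + 0.2167×47.8 + 0.1909×51.6 = 27.8657 per 10000.
Dacira: 0.1428×1.8 + 0.1342×8.5 + 0.1612×17.6 + 0.1542×29.4 + 0.2167×32.2 + 0.1909×47.5 = 24.8129 per 10000.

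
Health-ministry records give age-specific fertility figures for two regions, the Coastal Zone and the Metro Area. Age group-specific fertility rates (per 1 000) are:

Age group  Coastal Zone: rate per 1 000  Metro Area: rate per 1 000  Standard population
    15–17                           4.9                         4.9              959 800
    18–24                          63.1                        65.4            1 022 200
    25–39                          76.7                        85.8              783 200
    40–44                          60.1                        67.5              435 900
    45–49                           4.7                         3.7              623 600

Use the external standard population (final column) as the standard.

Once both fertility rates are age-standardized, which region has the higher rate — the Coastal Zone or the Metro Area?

Standard total = 3 824 700; weights = 0.2509, 0.2673, 0.2048, 0.1140, 0.1630.
The Coastal Zone: 0.2509×4.9 + 0.2673×63.1 + 0.2048×76.7 + 0.1140×60.1 + 0.1630×4.7 = 41.4160 per 1 000.
The Metro Area: 0.2509×4.9 + 0.2673×65.4 + 0.2048×85.8 + 0.1140×67.5 + 0.1630×3.7 = 44.5745 per 1 000.

Metro Area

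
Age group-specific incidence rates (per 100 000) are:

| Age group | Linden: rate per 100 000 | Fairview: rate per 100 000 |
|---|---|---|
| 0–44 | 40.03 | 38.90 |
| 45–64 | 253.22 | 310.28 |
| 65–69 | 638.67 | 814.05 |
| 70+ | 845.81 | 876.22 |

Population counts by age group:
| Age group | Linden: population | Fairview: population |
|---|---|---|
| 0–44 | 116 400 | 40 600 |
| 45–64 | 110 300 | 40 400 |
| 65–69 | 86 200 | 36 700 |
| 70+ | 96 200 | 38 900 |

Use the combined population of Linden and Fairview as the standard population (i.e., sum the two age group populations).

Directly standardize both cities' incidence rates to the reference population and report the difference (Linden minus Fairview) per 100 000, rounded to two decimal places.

Combined standard total = 565 700; weights = 0.2775, 0.2664, 0.2173, 0.2388.
Linden: 0.2775×40.03 + 0.2664×253.22 + 0.2173×638.67 + 0.2388×845.81 = 419.3149 per 100 000.
Fairview: 0.2775×38.90 + 0.2664×310.28 + 0.2173×814.05 + 0.2388×876.22 = 479.5661 per 100 000.
Difference = 419.3149 − 479.5661 = -60.2512.

-60.25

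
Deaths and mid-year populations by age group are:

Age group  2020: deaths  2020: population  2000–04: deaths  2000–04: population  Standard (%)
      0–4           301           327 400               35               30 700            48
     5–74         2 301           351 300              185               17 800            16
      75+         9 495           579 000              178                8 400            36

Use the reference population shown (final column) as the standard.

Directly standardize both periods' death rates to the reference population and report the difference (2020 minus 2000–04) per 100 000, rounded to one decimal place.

-244.6

Age-specific rates per 100 000 for 2020: 91.94, 655.00, 1639.90.
For 2000–04: 114.01, 1039.33, 2119.05.
Standard weights: 0.48, 0.16, 0.36.
2020: 0.4800×91.94 + 0.1600×655.00 + 0.3600×1639.90 = 739.2915 per 100 000.
2000–04: 0.4800×114.01 + 0.1600×1039.33 + 0.3600×2119.05 = 983.8724 per 100 000.
Difference = 739.2915 − 983.8724 = -244.5809.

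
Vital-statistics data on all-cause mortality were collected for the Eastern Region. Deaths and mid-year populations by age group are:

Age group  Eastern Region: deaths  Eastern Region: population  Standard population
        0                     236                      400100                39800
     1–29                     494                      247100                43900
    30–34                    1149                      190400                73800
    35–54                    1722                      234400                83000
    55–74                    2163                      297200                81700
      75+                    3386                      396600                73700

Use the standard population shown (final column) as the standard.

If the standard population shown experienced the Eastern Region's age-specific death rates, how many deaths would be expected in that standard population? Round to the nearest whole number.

2390

Age-specific rates per 100000 for the Eastern Region: 58.99, 199.92, 603.47, 734.64, 727.79, 853.76.
Expected deaths = Σ (standard pop × age-specific rate ÷ 100000)
= 39800×58.99/100000 + 43900×199.92/100000 + 73800×603.47/100000 + 83000×734.64/100000 + 81700×727.79/100000 + 73700×853.76/100000
= 23.48 + 87.76 + 445.36 + 609.75 + 594.61 + 629.22 = 2390.18.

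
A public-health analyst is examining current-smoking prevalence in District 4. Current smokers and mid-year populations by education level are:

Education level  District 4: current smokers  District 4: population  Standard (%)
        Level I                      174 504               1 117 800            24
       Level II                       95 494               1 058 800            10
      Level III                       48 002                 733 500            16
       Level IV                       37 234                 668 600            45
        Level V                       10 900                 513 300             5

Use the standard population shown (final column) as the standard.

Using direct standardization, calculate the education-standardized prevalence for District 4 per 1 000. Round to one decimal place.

83.1

Education-specific rates per 1 000 for District 4: 156.114, 90.191, 65.442, 55.690, 21.235.
Standard weights: 0.24, 0.10, 0.16, 0.45, 0.05.
Standardized rate: 0.2400×156.114 + 0.1000×90.191 + 0.1600×65.442 + 0.4500×55.690 + 0.0500×21.235 = 83.0792 per 1 000.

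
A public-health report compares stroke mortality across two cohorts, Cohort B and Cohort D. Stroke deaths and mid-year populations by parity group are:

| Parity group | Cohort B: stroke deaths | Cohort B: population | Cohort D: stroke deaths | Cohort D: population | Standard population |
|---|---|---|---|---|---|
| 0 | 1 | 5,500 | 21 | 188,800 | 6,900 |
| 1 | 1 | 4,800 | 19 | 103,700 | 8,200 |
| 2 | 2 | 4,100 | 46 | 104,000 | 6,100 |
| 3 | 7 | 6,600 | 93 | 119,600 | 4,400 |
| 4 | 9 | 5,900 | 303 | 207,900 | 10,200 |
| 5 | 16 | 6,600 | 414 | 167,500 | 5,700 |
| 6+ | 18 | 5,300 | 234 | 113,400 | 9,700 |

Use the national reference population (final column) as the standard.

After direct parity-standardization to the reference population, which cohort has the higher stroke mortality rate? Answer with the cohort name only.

Cohort B

Parity-specific rates per 100,000 for Cohort B: 18.18, 20.83, 48.78, 106.06, 152.54, 242.42, 339.62.
For Cohort D: 11.12, 18.32, 44.23, 77.76, 145.74, 247.16, 206.35.
Standard total = 51,200; weights = 0.1348, 0.1602, 0.1191, 0.0859, 0.1992, 0.1113, 0.1895.
Cohort B: 0.1348×18.18 + 0.1602×20.83 + 0.1191×48.78 + 0.0859×106.06 + 0.1992×152.54 + 0.1113×242.42 + 0.1895×339.62 = 142.4337 per 100,000.
Cohort D: 0.1348×11.12 + 0.1602×18.32 + 0.1191×44.23 + 0.0859×77.76 + 0.1992×145.74 + 0.1113×247.16 + 0.1895×206.35 = 112.0301 per 100,000.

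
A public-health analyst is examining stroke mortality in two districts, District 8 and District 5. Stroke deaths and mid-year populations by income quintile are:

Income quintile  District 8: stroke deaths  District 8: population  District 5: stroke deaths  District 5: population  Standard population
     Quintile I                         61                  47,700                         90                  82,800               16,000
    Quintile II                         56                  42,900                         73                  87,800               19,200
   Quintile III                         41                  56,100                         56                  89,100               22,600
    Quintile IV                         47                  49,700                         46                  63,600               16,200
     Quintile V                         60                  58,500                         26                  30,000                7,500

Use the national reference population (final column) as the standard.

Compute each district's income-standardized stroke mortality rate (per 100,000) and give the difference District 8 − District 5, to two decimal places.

23.65

Income-specific rates per 100,000 for District 8: 127.88, 130.54, 73.08, 94.57, 102.56.
For District 5: 108.70, 83.14, 62.85, 72.33, 86.67.
Standard total = 81,500; weights = 0.1963, 0.2356, 0.2773, 0.1988, 0.0920.
District 8: 0.1963×127.88 + 0.2356×130.54 + 0.2773×73.08 + 0.1988×94.57 + 0.0920×102.56 = 104.3599 per 100,000.
District 5: 0.1963×108.70 + 0.2356×83.14 + 0.2773×62.85 + 0.1988×72.33 + 0.0920×86.67 = 80.7069 per 100,000.
Difference = 104.3599 − 80.7069 = 23.6530.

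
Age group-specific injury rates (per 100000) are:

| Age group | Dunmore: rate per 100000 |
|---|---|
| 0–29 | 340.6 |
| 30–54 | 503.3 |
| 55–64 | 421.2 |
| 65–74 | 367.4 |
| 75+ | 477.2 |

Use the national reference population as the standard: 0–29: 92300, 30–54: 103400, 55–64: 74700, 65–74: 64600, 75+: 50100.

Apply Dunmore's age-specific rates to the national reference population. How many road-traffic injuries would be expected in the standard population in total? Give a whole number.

Expected road-traffic injuries = Σ (standard pop × age-specific rate ÷ 100000)
= 92300×340.6/100000 + 103400×503.3/100000 + 74700×421.2/100000 + 64600×367.4/100000 + 50100×477.2/100000
= 314.37 + 520.41 + 314.64 + 237.34 + 239.08 = 1625.84.

1626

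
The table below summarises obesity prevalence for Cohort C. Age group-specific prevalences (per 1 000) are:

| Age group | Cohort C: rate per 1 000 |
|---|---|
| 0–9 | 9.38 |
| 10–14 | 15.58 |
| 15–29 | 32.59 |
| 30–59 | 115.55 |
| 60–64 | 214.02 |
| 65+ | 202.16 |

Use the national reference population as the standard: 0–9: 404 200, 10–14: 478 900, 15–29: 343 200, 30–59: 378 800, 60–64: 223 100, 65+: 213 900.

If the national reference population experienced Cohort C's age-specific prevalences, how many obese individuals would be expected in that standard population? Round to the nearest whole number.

Expected obese individuals = Σ (standard pop × age-specific rate ÷ 1 000)
= 404 200×9.38/1 000 + 478 900×15.58/1 000 + 343 200×32.59/1 000 + 378 800×115.55/1 000 + 223 100×214.02/1 000 + 213 900×202.16/1 000
= 3791.40 + 7461.26 + 11184.89 + 43770.34 + 47747.86 + 43242.02 = 157197.77.

157198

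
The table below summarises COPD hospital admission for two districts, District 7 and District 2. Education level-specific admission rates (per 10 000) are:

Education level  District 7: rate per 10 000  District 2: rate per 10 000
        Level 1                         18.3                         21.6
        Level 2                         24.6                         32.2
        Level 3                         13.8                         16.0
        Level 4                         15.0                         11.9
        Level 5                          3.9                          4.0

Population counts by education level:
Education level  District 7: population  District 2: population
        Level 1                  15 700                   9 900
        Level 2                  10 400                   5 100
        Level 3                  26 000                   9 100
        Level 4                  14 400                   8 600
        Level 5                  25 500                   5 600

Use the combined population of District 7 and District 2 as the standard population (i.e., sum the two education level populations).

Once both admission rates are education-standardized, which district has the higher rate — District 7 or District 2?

Combined standard total = 130 300; weights = 0.1965, 0.1190, 0.2694, 0.1765, 0.2387.
District 7: 0.1965×18.3 + 0.1190×24.6 + 0.2694×13.8 + 0.1765×15.0 + 0.2387×3.9 = 13.8177 per 10 000.
District 2: 0.1965×21.6 + 0.1190×32.2 + 0.2694×16.0 + 0.1765×11.9 + 0.2387×4.0 = 15.4394 per 10 000.

District 2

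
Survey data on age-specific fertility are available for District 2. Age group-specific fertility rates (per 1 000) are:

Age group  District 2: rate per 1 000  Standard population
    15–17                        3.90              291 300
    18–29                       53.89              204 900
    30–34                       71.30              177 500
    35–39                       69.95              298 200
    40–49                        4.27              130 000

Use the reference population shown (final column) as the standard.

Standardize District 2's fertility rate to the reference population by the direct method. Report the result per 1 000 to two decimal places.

41.97

Standard total = 1 101 900; weights = 0.2644, 0.1860, 0.1611, 0.2706, 0.1180.
Standardized rate: 0.2644×3.90 + 0.1860×53.89 + 0.1611×71.30 + 0.2706×69.95 + 0.1180×4.27 = 41.9712 per 1 000.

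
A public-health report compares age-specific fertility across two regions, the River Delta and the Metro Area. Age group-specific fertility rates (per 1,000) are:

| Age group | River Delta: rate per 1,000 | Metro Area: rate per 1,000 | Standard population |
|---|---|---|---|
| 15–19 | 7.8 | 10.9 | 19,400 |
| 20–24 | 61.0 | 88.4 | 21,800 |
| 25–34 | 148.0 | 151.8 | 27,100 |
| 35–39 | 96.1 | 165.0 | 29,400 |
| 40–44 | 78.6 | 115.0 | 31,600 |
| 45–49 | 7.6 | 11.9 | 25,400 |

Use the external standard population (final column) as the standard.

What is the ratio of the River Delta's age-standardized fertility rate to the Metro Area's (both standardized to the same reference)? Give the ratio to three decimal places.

0.731

Standard total = 154,700; weights = 0.1254, 0.1409, 0.1752, 0.1900, 0.2043, 0.1642.
The River Delta: 0.1254×7.8 + 0.1409×61.0 + 0.1752×148.0 + 0.1900×96.1 + 0.2043×78.6 + 0.1642×7.6 = 71.0670 per 1,000.
The Metro Area: 0.1254×10.9 + 0.1409×88.4 + 0.1752×151.8 + 0.1900×165.0 + 0.2043×115.0 + 0.1642×11.9 = 97.2180 per 1,000.
Ratio = 71.0670 ÷ 97.2180 = 0.73101.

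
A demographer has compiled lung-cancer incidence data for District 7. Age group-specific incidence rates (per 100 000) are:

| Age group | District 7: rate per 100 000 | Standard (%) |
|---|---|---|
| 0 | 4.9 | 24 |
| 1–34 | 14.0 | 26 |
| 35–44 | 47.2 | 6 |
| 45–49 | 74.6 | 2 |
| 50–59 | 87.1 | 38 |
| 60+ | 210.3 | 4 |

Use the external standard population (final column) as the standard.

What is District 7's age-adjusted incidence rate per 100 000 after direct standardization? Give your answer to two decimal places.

50.65

Standard weights: 0.24, 0.26, 0.06, 0.02, 0.38, 0.04.
Standardized rate: 0.2400×4.9 + 0.2600×14.0 + 0.0600×47.2 + 0.0200×74.6 + 0.3800×87.1 + 0.0400×210.3 = 50.6500 per 100 000.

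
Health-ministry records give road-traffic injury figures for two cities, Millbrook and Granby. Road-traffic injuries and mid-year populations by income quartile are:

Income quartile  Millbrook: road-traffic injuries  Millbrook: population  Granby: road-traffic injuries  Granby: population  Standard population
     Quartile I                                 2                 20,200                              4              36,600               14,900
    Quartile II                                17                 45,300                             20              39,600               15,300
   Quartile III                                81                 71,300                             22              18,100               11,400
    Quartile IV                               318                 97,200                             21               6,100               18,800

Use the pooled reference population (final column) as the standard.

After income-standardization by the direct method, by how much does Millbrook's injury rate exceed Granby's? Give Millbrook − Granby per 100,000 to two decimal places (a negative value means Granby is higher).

-10.36

Income-specific rates per 100,000 for Millbrook: 9.90, 37.53, 113.60, 327.16.
For Granby: 10.93, 50.51, 121.55, 344.26.
Standard total = 60,400; weights = 0.2467, 0.2533, 0.1887, 0.3113.
Millbrook: 0.2467×9.90 + 0.2533×37.53 + 0.1887×113.60 + 0.3113×327.16 = 135.2219 per 100,000.
Granby: 0.2467×10.93 + 0.2533×50.51 + 0.1887×121.55 + 0.3113×344.26 = 145.5850 per 100,000.
Difference = 135.2219 − 145.5850 = -10.3631.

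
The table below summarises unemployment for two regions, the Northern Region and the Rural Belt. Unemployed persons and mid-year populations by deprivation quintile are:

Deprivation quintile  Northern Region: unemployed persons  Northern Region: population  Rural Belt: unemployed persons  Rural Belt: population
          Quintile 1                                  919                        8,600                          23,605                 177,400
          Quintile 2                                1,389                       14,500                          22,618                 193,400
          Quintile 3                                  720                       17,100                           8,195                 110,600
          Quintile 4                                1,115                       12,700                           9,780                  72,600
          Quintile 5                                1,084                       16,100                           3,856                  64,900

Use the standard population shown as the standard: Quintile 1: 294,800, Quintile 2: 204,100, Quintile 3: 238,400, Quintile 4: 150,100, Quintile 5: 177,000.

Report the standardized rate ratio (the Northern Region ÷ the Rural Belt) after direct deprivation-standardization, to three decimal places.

Deprivation-specific rates per 1,000 for the Northern Region: 106.860, 95.793, 42.105, 87.795, 67.329.
For the Rural Belt: 133.061, 116.949, 74.096, 134.711, 59.414.
Standard total = 1,064,400; weights = 0.2770, 0.1918, 0.2240, 0.1410, 0.1663.
The Northern Region: 0.2770×106.860 + 0.1918×95.793 + 0.2240×42.105 + 0.1410×87.795 + 0.1663×67.329 = 80.9724 per 1,000.
The Rural Belt: 0.2770×133.061 + 0.1918×116.949 + 0.2240×74.096 + 0.1410×134.711 + 0.1663×59.414 = 104.7507 per 1,000.
Ratio = 80.9724 ÷ 104.7507 = 0.77300.

0.773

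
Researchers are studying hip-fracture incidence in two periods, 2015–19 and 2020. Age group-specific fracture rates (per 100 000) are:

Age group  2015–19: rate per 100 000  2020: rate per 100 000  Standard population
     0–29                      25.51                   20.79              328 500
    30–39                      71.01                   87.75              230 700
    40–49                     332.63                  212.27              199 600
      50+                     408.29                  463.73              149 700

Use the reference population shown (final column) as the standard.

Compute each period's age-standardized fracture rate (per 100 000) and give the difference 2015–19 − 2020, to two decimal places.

14.76

Standard total = 908 500; weights = 0.3616, 0.2539, 0.2197, 0.1648.
2015–19: 0.3616×25.51 + 0.2539×71.01 + 0.2197×332.63 + 0.1648×408.29 = 167.6126 per 100 000.
2020: 0.3616×20.79 + 0.2539×87.75 + 0.2197×212.27 + 0.1648×463.73 = 152.8486 per 100 000.
Difference = 167.6126 − 152.8486 = 14.7640.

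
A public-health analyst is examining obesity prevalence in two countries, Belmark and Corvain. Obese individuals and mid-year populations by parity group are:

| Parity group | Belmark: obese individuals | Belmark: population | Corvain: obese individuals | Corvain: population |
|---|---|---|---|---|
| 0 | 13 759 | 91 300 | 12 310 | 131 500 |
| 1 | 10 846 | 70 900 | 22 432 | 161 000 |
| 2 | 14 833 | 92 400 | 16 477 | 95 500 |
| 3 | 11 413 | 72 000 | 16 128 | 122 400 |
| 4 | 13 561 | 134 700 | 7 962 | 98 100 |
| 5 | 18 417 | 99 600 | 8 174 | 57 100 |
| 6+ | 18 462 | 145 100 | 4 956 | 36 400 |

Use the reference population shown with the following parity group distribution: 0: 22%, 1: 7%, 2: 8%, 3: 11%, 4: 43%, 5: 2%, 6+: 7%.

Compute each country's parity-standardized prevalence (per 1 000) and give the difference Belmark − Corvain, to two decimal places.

Parity-specific rates per 1 000 for Belmark: 150.701, 152.976, 160.530, 158.514, 100.676, 184.910, 127.236.
For Corvain: 93.612, 139.329, 172.534, 131.765, 81.162, 143.152, 136.154.
Standard weights: 0.22, 0.07, 0.08, 0.11, 0.43, 0.02, 0.07.
Belmark: 0.2200×150.701 + 0.0700×152.976 + 0.0800×160.530 + 0.1100×158.514 + 0.4300×100.676 + 0.0200×184.910 + 0.0700×127.236 = 130.0367 per 1 000.
Corvain: 0.2200×93.612 + 0.0700×139.329 + 0.0800×172.534 + 0.1100×131.765 + 0.4300×81.162 + 0.0200×143.152 + 0.0700×136.154 = 105.9381 per 1 000.
Difference = 130.0367 − 105.9381 = 24.0987.

24.10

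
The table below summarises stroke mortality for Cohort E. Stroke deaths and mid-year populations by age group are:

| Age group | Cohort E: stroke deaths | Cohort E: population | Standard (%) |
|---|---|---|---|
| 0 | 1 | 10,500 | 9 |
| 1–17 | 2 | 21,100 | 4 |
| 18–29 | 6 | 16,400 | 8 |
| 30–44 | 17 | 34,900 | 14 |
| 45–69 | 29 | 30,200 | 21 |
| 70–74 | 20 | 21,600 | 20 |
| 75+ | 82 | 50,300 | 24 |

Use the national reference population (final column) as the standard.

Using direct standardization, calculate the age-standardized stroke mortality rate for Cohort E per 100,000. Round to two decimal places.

88.79

Age-specific rates per 100,000 for Cohort E: 9.52, 9.48, 36.59, 48.71, 96.03, 92.59, 163.02.
Standard weights: 0.09, 0.04, 0.08, 0.14, 0.21, 0.20, 0.24.
Standardized rate: 0.0900×9.52 + 0.0400×9.48 + 0.0800×36.59 + 0.1400×48.71 + 0.2100×96.03 + 0.2000×92.59 + 0.2400×163.02 = 88.7919 per 100,000.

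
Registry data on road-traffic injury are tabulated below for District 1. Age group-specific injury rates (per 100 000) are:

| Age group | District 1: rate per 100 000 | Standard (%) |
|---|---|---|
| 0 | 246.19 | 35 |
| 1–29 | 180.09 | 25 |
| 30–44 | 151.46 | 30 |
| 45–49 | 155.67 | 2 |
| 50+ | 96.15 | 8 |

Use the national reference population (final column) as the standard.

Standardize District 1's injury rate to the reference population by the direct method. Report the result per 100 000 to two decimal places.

Standard weights: 0.35, 0.25, 0.30, 0.02, 0.08.
Standardized rate: 0.3500×246.19 + 0.2500×180.09 + 0.3000×151.46 + 0.0200×155.67 + 0.0800×96.15 = 187.4324 per 100 000.

187.43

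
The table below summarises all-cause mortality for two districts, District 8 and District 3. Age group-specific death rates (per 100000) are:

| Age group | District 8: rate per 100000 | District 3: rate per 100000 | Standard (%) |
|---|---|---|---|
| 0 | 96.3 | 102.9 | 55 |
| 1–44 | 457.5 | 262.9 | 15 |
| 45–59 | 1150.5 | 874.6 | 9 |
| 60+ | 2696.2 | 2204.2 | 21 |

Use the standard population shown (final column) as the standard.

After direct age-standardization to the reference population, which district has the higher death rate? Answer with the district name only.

District 8

Standard weights: 0.55, 0.15, 0.09, 0.21.
District 8: 0.5500×96.3 + 0.1500×457.5 + 0.0900×1150.5 + 0.2100×2696.2 = 791.3370 per 100000.
District 3: 0.5500×102.9 + 0.1500×262.9 + 0.0900×874.6 + 0.2100×2204.2 = 637.6260 per 100000.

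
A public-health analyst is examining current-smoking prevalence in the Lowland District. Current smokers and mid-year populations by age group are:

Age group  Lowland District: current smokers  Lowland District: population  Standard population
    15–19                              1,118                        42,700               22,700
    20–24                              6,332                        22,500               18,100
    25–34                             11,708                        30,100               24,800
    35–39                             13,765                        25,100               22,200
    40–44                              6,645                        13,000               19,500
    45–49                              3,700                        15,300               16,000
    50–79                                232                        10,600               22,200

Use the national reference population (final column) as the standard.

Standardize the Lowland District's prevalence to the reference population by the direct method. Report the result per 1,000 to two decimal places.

287.50

Age-specific rates per 1,000 for the Lowland District: 26.183, 281.422, 388.970, 548.406, 511.154, 241.830, 21.887.
Standard total = 145,500; weights = 0.1560, 0.1244, 0.1704, 0.1526, 0.1340, 0.1100, 0.1526.
Standardized rate: 0.1560×26.183 + 0.1244×281.422 + 0.1704×388.970 + 0.1526×548.406 + 0.1340×511.154 + 0.1100×241.830 + 0.1526×21.887 = 287.5040 per 1,000.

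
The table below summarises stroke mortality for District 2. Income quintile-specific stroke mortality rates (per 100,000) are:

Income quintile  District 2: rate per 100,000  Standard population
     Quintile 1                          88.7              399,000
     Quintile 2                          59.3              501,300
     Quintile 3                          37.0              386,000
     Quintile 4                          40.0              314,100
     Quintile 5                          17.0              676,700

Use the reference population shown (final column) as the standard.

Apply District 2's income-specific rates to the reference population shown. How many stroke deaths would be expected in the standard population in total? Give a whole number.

1035

Expected stroke deaths = Σ (standard pop × income-specific rate ÷ 100,000)
= 399,000×88.7/100,000 + 501,300×59.3/100,000 + 386,000×37.0/100,000 + 314,100×40.0/100,000 + 676,700×17.0/100,000
= 353.91 + 297.27 + 142.82 + 125.64 + 115.04 = 1034.68.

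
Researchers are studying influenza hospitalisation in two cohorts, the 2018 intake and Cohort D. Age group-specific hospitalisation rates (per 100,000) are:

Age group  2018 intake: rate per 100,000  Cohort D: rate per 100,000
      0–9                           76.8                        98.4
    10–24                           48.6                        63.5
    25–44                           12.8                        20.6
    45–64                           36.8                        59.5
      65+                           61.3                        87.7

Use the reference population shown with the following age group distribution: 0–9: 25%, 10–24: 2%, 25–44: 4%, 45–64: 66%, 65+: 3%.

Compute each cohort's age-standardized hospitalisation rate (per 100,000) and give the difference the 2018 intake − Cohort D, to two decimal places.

Standard weights: 0.25, 0.02, 0.04, 0.66, 0.03.
The 2018 intake: 0.2500×76.8 + 0.0200×48.6 + 0.0400×12.8 + 0.6600×36.8 + 0.0300×61.3 = 46.8110 per 100,000.
Cohort D: 0.2500×98.4 + 0.0200×63.5 + 0.0400×20.6 + 0.6600×59.5 + 0.0300×87.7 = 68.5950 per 100,000.
Difference = 46.8110 − 68.5950 = -21.7840.

-21.78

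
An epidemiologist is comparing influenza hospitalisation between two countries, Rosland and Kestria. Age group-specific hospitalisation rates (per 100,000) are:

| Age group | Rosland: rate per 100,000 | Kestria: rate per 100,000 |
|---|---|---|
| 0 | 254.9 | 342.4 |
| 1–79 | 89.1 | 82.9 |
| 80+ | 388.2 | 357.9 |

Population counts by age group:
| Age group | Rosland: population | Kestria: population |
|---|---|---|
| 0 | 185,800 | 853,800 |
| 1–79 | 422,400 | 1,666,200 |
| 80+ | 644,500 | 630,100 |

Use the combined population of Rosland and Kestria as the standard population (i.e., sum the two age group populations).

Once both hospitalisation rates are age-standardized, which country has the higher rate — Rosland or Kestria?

Combined standard total = 4,402,800; weights = 0.2361, 0.4744, 0.2895.
Rosland: 0.2361×254.9 + 0.4744×89.1 + 0.2895×388.2 = 214.8378 per 100,000.
Kestria: 0.2361×342.4 + 0.4744×82.9 + 0.2895×357.9 = 223.7856 per 100,000.
The crude rates (267.57 vs 208.24) would put Rosland higher, but that reflects its age composition; once standardized to a common age structure, Kestria has the higher underlying rate.

Kestria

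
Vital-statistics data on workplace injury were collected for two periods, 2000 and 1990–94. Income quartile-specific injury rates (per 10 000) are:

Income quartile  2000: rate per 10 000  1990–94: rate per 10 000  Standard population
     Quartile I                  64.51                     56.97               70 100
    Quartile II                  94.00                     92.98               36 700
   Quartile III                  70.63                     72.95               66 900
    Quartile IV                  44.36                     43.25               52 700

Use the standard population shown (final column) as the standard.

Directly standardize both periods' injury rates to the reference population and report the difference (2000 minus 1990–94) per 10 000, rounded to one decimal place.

Standard total = 226 400; weights = 0.3096, 0.1621, 0.2955, 0.2328.
2000: 0.3096×64.51 + 0.1621×94.00 + 0.2955×70.63 + 0.2328×44.36 = 66.4084 per 10 000.
1990–94: 0.3096×56.97 + 0.1621×92.98 + 0.2955×72.95 + 0.2328×43.25 = 64.3357 per 10 000.
Difference = 66.4084 − 64.3357 = 2.0728.

2.1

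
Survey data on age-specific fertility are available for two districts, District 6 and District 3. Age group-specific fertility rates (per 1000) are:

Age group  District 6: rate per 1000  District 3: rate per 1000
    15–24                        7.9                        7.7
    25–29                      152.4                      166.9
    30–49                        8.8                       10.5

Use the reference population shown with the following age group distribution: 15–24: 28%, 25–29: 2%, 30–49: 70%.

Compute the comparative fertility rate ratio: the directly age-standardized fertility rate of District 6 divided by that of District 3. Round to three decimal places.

0.889

Standard weights: 0.28, 0.02, 0.70.
District 6: 0.2800×7.9 + 0.0200×152.4 + 0.7000×8.8 = 11.4200 per 1000.
District 3: 0.2800×7.7 + 0.0200×166.9 + 0.7000×10.5 = 12.8440 per 1000.
Ratio = 11.4200 ÷ 12.8440 = 0.88913.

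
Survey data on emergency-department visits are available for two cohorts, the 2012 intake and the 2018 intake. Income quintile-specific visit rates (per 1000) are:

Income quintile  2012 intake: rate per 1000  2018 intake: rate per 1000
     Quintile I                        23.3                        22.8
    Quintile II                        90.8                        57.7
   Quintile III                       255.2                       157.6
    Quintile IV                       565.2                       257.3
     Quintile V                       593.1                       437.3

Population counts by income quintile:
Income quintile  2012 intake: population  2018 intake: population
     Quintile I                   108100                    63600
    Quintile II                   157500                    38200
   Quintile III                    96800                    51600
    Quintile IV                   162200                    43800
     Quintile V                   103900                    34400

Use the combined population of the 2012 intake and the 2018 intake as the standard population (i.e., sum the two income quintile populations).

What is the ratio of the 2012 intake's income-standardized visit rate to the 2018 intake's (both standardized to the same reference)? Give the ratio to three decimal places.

Combined standard total = 860100; weights = 0.1996, 0.2275, 0.1725, 0.2395, 0.1608.
The 2012 intake: 0.1996×23.3 + 0.2275×90.8 + 0.1725×255.2 + 0.2395×565.2 + 0.1608×593.1 = 300.0800 per 1000.
The 2018 intake: 0.1996×22.8 + 0.2275×57.7 + 0.1725×157.6 + 0.2395×257.3 + 0.1608×437.3 = 176.8130 per 1000.
Ratio = 300.0800 ÷ 176.8130 = 1.69716.

1.697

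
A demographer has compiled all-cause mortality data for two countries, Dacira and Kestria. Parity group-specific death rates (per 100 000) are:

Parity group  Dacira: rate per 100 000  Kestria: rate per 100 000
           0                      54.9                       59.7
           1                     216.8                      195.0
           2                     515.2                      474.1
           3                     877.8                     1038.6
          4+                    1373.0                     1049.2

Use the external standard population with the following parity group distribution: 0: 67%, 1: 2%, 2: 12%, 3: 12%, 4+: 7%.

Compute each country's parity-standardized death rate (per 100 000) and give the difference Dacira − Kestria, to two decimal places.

5.52

Standard weights: 0.67, 0.02, 0.12, 0.12, 0.07.
Dacira: 0.6700×54.9 + 0.0200×216.8 + 0.1200×515.2 + 0.1200×877.8 + 0.0700×1373.0 = 304.3890 per 100 000.
Kestria: 0.6700×59.7 + 0.0200×195.0 + 0.1200×474.1 + 0.1200×1038.6 + 0.0700×1049.2 = 298.8670 per 100 000.
Difference = 304.3890 − 298.8670 = 5.5220.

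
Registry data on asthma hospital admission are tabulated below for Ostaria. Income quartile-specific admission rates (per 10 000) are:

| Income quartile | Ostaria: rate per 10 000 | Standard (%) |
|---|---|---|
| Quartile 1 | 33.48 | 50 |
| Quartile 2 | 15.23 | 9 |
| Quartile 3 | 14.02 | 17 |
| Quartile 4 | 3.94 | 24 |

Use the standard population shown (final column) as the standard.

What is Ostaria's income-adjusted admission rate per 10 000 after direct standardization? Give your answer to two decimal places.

21.44

Standard weights: 0.50, 0.09, 0.17, 0.24.
Standardized rate: 0.5000×33.48 + 0.0900×15.23 + 0.1700×14.02 + 0.2400×3.94 = 21.4397 per 10 000.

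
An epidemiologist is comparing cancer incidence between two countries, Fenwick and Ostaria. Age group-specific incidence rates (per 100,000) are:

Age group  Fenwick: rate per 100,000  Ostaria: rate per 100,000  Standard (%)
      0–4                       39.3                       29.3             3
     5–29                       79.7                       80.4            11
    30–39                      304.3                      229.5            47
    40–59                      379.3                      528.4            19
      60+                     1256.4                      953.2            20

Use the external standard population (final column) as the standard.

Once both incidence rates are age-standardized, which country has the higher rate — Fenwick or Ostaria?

Standard weights: 0.03, 0.11, 0.47, 0.19, 0.20.
Fenwick: 0.0300×39.3 + 0.1100×79.7 + 0.4700×304.3 + 0.1900×379.3 + 0.2000×1256.4 = 476.3140 per 100,000.
Ostaria: 0.0300×29.3 + 0.1100×80.4 + 0.4700×229.5 + 0.1900×528.4 + 0.2000×953.2 = 408.6240 per 100,000.

Fenwick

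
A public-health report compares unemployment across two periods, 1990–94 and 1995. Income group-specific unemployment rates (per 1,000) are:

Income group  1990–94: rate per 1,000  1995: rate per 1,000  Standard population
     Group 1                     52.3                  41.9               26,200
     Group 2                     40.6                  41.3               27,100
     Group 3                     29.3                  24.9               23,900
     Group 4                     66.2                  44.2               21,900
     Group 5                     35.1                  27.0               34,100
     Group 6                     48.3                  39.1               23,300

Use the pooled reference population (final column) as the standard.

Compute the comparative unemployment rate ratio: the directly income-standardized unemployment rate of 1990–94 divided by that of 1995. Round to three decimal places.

1.237

Standard total = 156,500; weights = 0.1674, 0.1732, 0.1527, 0.1399, 0.2179, 0.1489.
1990–94: 0.1674×52.3 + 0.1732×40.6 + 0.1527×29.3 + 0.1399×66.2 + 0.2179×35.1 + 0.1489×48.3 = 44.3634 per 1,000.
1995: 0.1674×41.9 + 0.1732×41.3 + 0.1527×24.9 + 0.1399×44.2 + 0.2179×27.0 + 0.1489×39.1 = 35.8583 per 1,000.
Ratio = 44.3634 ÷ 35.8583 = 1.23718.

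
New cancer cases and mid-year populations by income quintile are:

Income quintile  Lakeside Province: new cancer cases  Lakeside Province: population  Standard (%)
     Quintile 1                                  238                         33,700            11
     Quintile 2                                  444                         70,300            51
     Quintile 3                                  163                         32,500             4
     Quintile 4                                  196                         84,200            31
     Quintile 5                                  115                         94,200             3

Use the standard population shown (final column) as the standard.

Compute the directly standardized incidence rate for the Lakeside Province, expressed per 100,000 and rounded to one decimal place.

Income-specific rates per 100,000 for the Lakeside Province: 706.23, 631.58, 501.54, 232.78, 122.08.
Standard weights: 0.11, 0.51, 0.04, 0.31, 0.03.
Standardized rate: 0.1100×706.23 + 0.5100×631.58 + 0.0400×501.54 + 0.3100×232.78 + 0.0300×122.08 = 495.6762 per 100,000.

495.7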